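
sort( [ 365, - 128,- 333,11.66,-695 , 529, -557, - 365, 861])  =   [-695,-557, - 365,-333,-128,11.66,365, 529, 861 ]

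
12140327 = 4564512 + 7575815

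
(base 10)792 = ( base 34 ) NA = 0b1100011000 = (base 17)2CA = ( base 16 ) 318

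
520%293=227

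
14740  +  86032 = 100772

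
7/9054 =7/9054 = 0.00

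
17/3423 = 17/3423= 0.00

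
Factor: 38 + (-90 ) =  - 2^2*13^1 = - 52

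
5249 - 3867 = 1382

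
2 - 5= - 3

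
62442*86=5370012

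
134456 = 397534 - 263078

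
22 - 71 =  - 49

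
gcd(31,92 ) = 1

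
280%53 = 15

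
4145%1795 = 555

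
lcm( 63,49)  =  441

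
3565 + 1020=4585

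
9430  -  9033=397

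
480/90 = 16/3 = 5.33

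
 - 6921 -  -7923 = 1002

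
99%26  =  21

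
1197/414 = 133/46   =  2.89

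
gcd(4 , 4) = 4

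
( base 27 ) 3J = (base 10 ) 100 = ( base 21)4g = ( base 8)144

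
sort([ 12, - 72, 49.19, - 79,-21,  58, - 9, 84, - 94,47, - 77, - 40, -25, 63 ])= [ - 94, - 79, - 77, - 72, - 40, - 25, - 21, - 9,  12,47, 49.19,58,63,84] 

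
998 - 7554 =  - 6556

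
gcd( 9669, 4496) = 1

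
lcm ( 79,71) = 5609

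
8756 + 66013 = 74769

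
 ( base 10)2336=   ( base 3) 10012112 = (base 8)4440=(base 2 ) 100100100000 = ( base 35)1VQ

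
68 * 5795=394060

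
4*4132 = 16528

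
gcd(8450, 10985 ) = 845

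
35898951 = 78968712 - 43069761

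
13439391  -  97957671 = - 84518280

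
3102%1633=1469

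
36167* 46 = 1663682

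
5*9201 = 46005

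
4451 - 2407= 2044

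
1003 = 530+473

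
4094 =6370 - 2276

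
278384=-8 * ( - 34798 ) 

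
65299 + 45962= 111261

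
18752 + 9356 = 28108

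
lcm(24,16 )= 48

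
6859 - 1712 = 5147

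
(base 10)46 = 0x2e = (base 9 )51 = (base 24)1M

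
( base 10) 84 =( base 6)220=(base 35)2e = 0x54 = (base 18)4c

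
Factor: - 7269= -3^1*2423^1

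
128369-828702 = - 700333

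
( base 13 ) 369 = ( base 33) I0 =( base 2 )1001010010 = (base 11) 4A0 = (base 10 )594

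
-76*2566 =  - 195016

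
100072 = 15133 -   -  84939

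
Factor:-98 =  - 2^1*7^2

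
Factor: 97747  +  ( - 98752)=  - 1005 = - 3^1 *5^1*67^1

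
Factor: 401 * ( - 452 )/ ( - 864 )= 2^(-3)*3^(  -  3)*113^1*401^1= 45313/216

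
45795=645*71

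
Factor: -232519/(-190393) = 461^(-1)*563^1 = 563/461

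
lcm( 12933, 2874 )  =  25866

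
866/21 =41 + 5/21 = 41.24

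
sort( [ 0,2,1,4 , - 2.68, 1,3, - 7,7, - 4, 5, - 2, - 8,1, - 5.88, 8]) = [ - 8, - 7, - 5.88, - 4,-2.68, - 2 , 0, 1,1, 1 , 2,3, 4,5, 7,8]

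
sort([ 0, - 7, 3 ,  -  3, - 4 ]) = [ - 7 , - 4, - 3, 0, 3] 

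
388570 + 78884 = 467454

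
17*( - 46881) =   -  796977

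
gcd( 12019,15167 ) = 1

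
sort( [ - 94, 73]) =[ - 94 , 73 ] 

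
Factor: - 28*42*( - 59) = 69384 = 2^3*3^1*7^2 * 59^1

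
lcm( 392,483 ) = 27048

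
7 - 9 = - 2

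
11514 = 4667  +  6847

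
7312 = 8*914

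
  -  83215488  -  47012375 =  -  130227863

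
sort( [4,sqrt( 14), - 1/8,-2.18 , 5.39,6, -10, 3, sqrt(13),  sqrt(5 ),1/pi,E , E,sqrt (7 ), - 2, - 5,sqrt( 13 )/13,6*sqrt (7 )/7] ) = [ - 10,  -  5,-2.18 ,  -  2,-1/8, sqrt ( 13 )/13 , 1/pi, sqrt(5 ),6*sqrt(7) /7,sqrt(7),E,E, 3, sqrt( 13 ), sqrt(14),4 , 5.39,  6 ] 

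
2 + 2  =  4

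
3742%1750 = 242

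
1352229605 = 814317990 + 537911615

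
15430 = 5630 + 9800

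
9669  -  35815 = -26146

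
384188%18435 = 15488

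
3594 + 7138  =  10732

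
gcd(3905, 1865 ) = 5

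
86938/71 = 86938/71 = 1224.48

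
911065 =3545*257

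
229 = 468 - 239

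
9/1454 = 9/1454 = 0.01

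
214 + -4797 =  - 4583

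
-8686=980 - 9666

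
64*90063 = 5764032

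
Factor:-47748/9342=  -  46/9 =- 2^1*3^( - 2)*23^1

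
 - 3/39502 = -3/39502 = - 0.00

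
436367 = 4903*89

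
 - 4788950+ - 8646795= -13435745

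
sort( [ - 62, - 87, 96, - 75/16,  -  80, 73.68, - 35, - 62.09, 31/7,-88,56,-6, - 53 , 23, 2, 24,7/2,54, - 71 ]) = [  -  88,-87, -80, - 71, - 62.09, - 62,-53,  -  35, - 6,  -  75/16, 2,7/2,31/7 , 23, 24,54,56, 73.68,96 ]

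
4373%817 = 288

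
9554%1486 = 638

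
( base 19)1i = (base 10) 37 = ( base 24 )1D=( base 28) 19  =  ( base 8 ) 45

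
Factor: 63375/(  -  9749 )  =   -3^1*5^3*13^2*9749^( - 1) 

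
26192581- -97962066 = 124154647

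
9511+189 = 9700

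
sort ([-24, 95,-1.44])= [-24, - 1.44, 95 ]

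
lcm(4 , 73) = 292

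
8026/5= 8026/5 = 1605.20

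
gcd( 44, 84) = 4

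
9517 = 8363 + 1154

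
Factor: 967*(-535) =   -  5^1*107^1 * 967^1 = - 517345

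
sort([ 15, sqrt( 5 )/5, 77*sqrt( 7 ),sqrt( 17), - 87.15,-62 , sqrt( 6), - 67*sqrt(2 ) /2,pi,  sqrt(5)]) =[ - 87.15, - 62, - 67 * sqrt( 2)/2,  sqrt(5)/5,sqrt( 5),sqrt( 6),pi , sqrt ( 17 ), 15 , 77*sqrt(7 )]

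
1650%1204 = 446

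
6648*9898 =65801904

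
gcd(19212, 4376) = 4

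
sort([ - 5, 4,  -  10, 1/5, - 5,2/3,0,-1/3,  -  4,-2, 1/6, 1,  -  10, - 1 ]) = [-10,-10 , - 5, - 5, - 4,-2, - 1 ,-1/3, 0,1/6,1/5, 2/3,1, 4] 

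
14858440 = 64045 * 232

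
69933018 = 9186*7613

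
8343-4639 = 3704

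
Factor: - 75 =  - 3^1 *5^2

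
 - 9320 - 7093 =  - 16413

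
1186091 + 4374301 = 5560392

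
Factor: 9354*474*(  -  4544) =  - 2^8*3^2*71^1*79^1*1559^1  =  - 20147169024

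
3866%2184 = 1682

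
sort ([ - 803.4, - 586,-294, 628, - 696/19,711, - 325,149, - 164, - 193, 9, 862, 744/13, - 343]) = [ - 803.4,-586,-343, - 325,-294, - 193,-164, - 696/19,9,744/13, 149,628, 711,862 ] 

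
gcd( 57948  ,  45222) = 6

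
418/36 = 11 + 11/18 = 11.61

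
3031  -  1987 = 1044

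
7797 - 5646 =2151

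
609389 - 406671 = 202718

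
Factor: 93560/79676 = 2^1*5^1 * 2339^1*19919^(-1) = 23390/19919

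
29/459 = 29/459 = 0.06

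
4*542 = 2168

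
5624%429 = 47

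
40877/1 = 40877 = 40877.00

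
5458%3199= 2259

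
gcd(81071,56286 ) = 1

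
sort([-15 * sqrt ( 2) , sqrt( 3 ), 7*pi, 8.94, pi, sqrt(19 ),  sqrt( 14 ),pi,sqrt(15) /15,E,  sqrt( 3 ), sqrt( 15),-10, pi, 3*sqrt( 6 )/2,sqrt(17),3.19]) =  [ - 15*sqrt ( 2 ), - 10,sqrt ( 15)/15,sqrt(3 ),sqrt( 3 ),E,pi, pi,pi, 3.19, 3*sqrt( 6)/2, sqrt( 14),sqrt( 15 ) , sqrt(17), sqrt(19 ),  8.94,7*pi] 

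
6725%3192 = 341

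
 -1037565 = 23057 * ( - 45)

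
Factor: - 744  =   - 2^3*3^1*31^1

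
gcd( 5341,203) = 7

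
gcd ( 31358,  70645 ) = 1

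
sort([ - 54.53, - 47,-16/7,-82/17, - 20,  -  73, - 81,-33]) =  [ - 81, - 73,-54.53,-47, - 33, -20, - 82/17,  -  16/7 ]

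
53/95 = 53/95=   0.56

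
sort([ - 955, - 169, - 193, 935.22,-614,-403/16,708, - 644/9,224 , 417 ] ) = [-955, - 614 , - 193, - 169,-644/9,  -  403/16,224,  417,708 , 935.22 ] 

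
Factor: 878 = 2^1 * 439^1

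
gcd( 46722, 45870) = 6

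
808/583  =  1 + 225/583  =  1.39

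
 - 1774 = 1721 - 3495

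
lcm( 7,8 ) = 56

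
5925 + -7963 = -2038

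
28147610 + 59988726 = 88136336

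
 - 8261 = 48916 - 57177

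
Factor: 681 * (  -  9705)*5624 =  - 37169606520 = - 2^3*3^2*5^1* 19^1*37^1*227^1*647^1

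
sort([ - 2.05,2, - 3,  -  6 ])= [  -  6, - 3, - 2.05, 2 ]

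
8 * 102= 816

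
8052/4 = 2013 = 2013.00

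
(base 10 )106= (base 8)152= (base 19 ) 5b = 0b1101010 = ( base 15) 71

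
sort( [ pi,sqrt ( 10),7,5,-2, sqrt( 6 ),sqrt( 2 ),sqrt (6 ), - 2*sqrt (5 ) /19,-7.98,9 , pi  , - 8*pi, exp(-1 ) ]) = [-8*pi, - 7.98, - 2, -2*sqrt( 5)/19, exp(-1),sqrt(2 ),sqrt(6 ),sqrt(6),pi,pi,sqrt( 10),5,7,9] 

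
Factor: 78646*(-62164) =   -  4888949944=-2^3*15541^1 * 39323^1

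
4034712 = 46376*87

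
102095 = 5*20419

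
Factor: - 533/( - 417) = 3^(-1 )*13^1*41^1*139^( - 1) 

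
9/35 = 9/35=0.26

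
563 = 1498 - 935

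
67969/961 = 70  +  699/961 = 70.73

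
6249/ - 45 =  - 2083/15 = - 138.87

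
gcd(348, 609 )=87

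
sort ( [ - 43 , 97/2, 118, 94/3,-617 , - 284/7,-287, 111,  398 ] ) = [-617, - 287, - 43,  -  284/7, 94/3,97/2,111 , 118,398]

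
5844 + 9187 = 15031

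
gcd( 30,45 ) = 15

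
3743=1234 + 2509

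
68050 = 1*68050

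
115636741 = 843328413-727691672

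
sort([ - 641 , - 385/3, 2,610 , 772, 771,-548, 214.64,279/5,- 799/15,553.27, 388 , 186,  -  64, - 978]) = [ - 978, - 641,-548, - 385/3,-64,- 799/15, 2, 279/5,  186, 214.64,388, 553.27 , 610, 771, 772]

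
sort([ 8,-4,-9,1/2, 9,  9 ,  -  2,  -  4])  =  [-9, - 4,-4, - 2, 1/2, 8,9,9] 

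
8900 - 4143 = 4757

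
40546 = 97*418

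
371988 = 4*92997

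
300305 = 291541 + 8764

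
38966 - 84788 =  - 45822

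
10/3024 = 5/1512 =0.00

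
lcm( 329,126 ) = 5922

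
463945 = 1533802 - 1069857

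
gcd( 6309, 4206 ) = 2103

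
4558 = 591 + 3967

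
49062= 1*49062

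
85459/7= 12208 + 3/7=12208.43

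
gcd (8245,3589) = 97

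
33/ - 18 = - 11/6 = -1.83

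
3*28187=84561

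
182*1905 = 346710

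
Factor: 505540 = 2^2*5^1*7^1*23^1 * 157^1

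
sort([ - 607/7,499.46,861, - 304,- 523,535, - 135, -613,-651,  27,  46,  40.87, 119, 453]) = [ - 651, - 613, - 523, - 304,-135, - 607/7,27, 40.87,46, 119,453, 499.46, 535,861 ]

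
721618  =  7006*103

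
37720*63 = 2376360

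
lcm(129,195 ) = 8385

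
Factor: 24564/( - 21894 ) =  - 46/41 = - 2^1*23^1 * 41^ ( - 1)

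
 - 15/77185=  -  3/15437 = -  0.00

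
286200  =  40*7155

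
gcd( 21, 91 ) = 7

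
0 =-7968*0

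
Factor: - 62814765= - 3^1*5^1*13^2*71^1*349^1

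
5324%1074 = 1028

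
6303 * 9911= 62469033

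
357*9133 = 3260481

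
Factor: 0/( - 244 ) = 0= 0^1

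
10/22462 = 5/11231 = 0.00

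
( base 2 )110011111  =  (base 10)415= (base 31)DC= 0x19f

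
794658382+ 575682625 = 1370341007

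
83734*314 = 26292476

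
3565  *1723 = 6142495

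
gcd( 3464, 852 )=4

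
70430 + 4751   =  75181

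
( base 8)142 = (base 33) 2w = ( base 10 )98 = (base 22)4A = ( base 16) 62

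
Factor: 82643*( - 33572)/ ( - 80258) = 2^1*7^1 * 11^3*109^1*683^1*40129^( - 1) = 1387245398/40129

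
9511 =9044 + 467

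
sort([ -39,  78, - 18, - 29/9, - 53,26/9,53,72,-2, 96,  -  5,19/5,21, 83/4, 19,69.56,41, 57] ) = [-53,-39, -18, -5, - 29/9,  -  2, 26/9,19/5,19, 83/4, 21, 41,  53,57, 69.56, 72, 78, 96]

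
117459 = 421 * 279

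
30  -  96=-66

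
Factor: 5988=2^2 * 3^1 * 499^1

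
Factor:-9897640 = -2^3*5^1 * 349^1*709^1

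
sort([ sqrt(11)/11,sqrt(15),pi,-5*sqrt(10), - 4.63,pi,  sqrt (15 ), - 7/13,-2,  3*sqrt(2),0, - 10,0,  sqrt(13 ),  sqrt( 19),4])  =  [ - 5*sqrt( 10), - 10,-4.63, - 2, - 7/13,0 , 0, sqrt(11 )/11,pi, pi, sqrt(13 ),sqrt(15), sqrt (15), 4,3*sqrt( 2),  sqrt( 19) ] 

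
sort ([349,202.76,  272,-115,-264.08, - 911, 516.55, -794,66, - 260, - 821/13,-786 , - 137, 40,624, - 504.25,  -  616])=[-911,- 794, - 786, - 616, - 504.25, - 264.08, - 260,  -  137, - 115,-821/13,40, 66 , 202.76,272,349,516.55 , 624]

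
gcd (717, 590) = 1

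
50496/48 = 1052  =  1052.00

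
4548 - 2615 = 1933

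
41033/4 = 41033/4 = 10258.25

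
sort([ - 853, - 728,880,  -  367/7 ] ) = [ - 853, - 728,  -  367/7, 880] 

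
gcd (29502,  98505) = 99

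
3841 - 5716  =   -1875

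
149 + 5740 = 5889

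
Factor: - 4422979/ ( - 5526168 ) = 2^ ( - 3)*3^( - 1 )*11^1 * 230257^(-1)*402089^1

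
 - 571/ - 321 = 571/321=1.78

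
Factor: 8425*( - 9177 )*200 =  - 2^3 *3^1*5^4*7^1*19^1*  23^1*337^1 = - 15463245000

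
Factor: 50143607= 281^1*178447^1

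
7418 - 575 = 6843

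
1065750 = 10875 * 98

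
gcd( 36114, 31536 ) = 6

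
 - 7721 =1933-9654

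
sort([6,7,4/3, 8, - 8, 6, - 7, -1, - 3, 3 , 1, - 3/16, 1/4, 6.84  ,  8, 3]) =[-8, - 7, -3, - 1, - 3/16, 1/4,  1,4/3,3,3,6,  6, 6.84,7,8,8] 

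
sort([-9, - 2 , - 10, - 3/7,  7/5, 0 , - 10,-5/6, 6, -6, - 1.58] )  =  [ - 10, - 10, - 9, - 6, - 2, - 1.58,-5/6, - 3/7, 0,7/5, 6]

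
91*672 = 61152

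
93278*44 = 4104232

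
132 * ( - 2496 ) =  - 329472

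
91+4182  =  4273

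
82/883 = 82/883 = 0.09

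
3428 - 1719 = 1709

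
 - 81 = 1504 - 1585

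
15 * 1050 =15750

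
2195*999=2192805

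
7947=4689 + 3258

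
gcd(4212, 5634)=18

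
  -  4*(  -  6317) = 25268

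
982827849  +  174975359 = 1157803208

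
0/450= 0 =0.00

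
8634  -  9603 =-969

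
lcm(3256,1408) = 52096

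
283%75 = 58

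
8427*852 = 7179804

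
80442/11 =7312 + 10/11 = 7312.91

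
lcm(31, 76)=2356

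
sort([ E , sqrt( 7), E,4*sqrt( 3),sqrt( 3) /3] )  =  [ sqrt( 3 )/3,sqrt( 7),E,  E , 4* sqrt (3)] 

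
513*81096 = 41602248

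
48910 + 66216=115126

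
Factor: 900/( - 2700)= -3^(-1) = - 1/3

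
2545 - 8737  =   - 6192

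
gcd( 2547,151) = 1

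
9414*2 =18828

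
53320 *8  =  426560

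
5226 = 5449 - 223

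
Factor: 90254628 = 2^2*3^3 * 67^1*12473^1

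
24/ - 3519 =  - 8/1173 = -0.01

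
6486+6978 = 13464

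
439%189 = 61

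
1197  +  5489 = 6686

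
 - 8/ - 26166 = 4/13083 = 0.00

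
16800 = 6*2800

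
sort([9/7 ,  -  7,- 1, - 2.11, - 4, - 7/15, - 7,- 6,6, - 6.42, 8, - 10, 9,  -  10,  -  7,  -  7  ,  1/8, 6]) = [- 10,-10, - 7, - 7, - 7, - 7, - 6.42,-6, - 4, - 2.11, - 1, - 7/15, 1/8,9/7,6, 6,8, 9 ]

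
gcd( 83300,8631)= 7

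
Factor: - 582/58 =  -291/29 = - 3^1*29^ (  -  1 )*97^1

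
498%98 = 8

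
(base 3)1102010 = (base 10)1029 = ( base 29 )16E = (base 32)105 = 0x405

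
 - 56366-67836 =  - 124202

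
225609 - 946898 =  - 721289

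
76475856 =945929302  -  869453446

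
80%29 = 22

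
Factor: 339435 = 3^2 * 5^1*19^1*397^1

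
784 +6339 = 7123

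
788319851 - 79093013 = 709226838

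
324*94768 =30704832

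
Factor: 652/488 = 2^ ( - 1)*61^( - 1)*163^1 = 163/122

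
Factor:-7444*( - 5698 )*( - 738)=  - 31302943056 = - 2^4*3^2*7^1 * 11^1*37^1*41^1 * 1861^1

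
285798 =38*7521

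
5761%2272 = 1217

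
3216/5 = 643 + 1/5 = 643.20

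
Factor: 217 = 7^1*31^1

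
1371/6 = 457/2 = 228.50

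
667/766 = 667/766 = 0.87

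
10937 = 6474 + 4463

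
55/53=1+2/53 =1.04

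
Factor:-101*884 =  - 2^2*13^1*17^1*101^1 = - 89284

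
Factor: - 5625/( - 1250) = 2^( - 1) * 3^2 = 9/2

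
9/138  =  3/46 = 0.07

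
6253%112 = 93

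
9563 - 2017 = 7546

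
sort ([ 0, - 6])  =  [-6 , 0] 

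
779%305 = 169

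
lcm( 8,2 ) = 8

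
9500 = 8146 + 1354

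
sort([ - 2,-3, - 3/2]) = [-3, - 2,  -  3/2] 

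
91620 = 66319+25301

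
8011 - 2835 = 5176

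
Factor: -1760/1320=-4/3 = - 2^2* 3^( - 1 ) 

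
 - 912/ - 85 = 10 + 62/85 = 10.73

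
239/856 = 239/856 = 0.28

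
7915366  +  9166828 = 17082194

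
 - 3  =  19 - 22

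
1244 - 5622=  - 4378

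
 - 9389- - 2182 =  - 7207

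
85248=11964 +73284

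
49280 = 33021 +16259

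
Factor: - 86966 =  - 2^1*11^1 * 59^1*67^1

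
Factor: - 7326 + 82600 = 2^1*61^1*617^1 =75274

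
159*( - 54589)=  - 8679651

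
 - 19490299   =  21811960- 41302259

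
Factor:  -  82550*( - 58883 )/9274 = 5^2* 11^1 * 13^1 * 53^1*101^1 * 127^1 * 4637^( - 1) = 2430395825/4637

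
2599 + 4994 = 7593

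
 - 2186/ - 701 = 2186/701= 3.12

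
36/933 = 12/311  =  0.04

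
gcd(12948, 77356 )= 332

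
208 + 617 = 825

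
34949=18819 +16130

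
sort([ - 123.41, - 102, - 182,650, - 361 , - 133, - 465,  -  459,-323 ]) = [-465,-459 , - 361 , -323, -182, - 133, - 123.41, - 102,650 ] 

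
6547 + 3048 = 9595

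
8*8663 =69304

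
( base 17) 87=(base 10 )143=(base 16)8f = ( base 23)65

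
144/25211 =144/25211 = 0.01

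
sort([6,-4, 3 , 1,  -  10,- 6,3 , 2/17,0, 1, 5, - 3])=[-10,- 6, - 4, - 3 , 0, 2/17,1 , 1, 3,3,5,6 ]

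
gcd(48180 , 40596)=12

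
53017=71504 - 18487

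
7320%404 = 48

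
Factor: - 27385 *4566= - 125039910=- 2^1*3^1*5^1  *761^1*5477^1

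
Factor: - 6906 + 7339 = 433 = 433^1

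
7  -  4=3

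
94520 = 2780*34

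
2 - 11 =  - 9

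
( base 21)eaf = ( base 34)5i7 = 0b1100011111111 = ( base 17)1527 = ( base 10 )6399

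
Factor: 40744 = 2^3*11^1 *463^1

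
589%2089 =589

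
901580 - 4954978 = -4053398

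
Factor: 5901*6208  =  2^6*3^1*7^1*97^1* 281^1 = 36633408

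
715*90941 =65022815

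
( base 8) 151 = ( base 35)30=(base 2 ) 1101001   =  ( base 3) 10220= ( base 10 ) 105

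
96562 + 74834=171396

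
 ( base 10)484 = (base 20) 144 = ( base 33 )em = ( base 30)G4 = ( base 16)1e4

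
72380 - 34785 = 37595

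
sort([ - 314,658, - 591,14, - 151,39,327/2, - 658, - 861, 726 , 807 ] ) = [  -  861, - 658,  -  591, - 314, -151,  14,39,327/2,658,726,807 ]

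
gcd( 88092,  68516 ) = 9788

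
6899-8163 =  - 1264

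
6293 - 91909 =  - 85616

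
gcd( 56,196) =28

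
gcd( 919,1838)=919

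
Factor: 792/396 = 2^1 = 2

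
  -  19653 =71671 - 91324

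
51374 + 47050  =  98424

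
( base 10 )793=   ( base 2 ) 1100011001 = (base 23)1BB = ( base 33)o1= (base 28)109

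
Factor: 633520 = 2^4*5^1*7919^1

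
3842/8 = 1921/4 =480.25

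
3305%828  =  821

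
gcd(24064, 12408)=376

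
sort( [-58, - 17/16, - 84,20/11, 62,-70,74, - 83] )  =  [ - 84,-83, - 70, - 58 , - 17/16,  20/11,  62, 74] 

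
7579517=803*9439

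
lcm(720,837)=66960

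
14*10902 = 152628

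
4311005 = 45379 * 95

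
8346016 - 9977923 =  - 1631907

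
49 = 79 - 30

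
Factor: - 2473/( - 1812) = 2^ (  -  2)*3^( - 1 )*151^ ( - 1)*2473^1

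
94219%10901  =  7011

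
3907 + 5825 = 9732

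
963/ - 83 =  - 963/83 = -11.60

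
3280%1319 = 642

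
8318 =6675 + 1643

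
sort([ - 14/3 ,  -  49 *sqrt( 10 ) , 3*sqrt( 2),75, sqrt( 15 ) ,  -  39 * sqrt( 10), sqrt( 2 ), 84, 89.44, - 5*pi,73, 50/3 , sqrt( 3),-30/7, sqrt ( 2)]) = [-49*sqrt( 10 ) , -39*sqrt (10 ), - 5*pi, - 14/3,  -  30/7, sqrt(2) , sqrt( 2 ), sqrt( 3) , sqrt( 15 ), 3*sqrt( 2) , 50/3,73,75,84,89.44] 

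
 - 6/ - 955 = 6/955=0.01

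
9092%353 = 267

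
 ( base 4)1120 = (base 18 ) 4g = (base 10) 88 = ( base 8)130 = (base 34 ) 2K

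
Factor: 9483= 3^1*29^1 * 109^1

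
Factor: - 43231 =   -  17^1 * 2543^1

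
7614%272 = 270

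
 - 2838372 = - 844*3363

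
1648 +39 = 1687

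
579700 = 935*620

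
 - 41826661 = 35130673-76957334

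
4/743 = 4/743 = 0.01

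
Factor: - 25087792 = - 2^4*1567987^1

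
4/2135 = 4/2135 = 0.00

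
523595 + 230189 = 753784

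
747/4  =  747/4 = 186.75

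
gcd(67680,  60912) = 6768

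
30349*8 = 242792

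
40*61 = 2440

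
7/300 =7/300 = 0.02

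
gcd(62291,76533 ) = 1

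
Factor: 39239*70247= 2756422033 = 199^1 *353^1*39239^1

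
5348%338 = 278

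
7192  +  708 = 7900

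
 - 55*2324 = -127820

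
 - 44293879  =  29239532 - 73533411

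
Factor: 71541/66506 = 2^(-1)*3^2*11^(-1)*3023^(  -  1 ) * 7949^1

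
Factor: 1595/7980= 319/1596 =2^( - 2 )*3^( - 1)*7^( -1) * 11^1*19^(- 1)*29^1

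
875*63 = 55125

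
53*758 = 40174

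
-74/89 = -1 + 15/89 = - 0.83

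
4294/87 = 49 + 31/87  =  49.36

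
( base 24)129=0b1001111001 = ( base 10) 633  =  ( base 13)399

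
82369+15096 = 97465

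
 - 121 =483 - 604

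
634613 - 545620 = 88993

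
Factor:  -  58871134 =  - 2^1*7^1 * 4205081^1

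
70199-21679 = 48520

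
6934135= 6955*997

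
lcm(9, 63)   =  63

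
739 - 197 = 542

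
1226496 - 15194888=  - 13968392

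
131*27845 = 3647695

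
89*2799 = 249111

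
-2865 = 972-3837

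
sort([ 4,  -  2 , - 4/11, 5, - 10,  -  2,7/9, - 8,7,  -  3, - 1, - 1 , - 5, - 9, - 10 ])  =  [- 10, - 10, - 9, - 8,  -  5, - 3, - 2, - 2, - 1,-1, - 4/11, 7/9,4,5, 7 ]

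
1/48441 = 1/48441= 0.00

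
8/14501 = 8/14501 = 0.00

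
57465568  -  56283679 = 1181889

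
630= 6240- 5610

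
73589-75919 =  - 2330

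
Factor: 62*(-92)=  - 5704 = - 2^3*23^1*31^1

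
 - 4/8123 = -4/8123 = - 0.00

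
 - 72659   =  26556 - 99215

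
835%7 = 2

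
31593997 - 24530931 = 7063066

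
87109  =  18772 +68337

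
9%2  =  1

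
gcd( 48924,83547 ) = 9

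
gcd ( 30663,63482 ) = 1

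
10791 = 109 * 99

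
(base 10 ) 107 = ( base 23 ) 4f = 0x6B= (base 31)3e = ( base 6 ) 255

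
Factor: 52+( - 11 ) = 41^1 = 41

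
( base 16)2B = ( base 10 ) 43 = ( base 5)133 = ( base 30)1d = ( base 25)1i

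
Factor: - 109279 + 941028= 23^1 *29^2*43^1=831749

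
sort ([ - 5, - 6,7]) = [ - 6, - 5,7 ] 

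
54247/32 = 1695 + 7/32 = 1695.22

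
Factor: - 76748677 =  - 23^1*3336899^1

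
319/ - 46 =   -  7 + 3/46 = - 6.93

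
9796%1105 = 956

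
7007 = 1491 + 5516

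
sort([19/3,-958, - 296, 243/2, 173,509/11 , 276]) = [ - 958,-296,19/3,509/11, 243/2,  173,276]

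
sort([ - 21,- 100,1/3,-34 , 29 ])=[-100 , - 34,  -  21, 1/3, 29] 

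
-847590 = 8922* ( - 95) 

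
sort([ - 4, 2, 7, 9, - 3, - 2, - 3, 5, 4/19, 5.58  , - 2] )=[-4, - 3, - 3,-2, - 2 , 4/19,  2, 5,  5.58, 7, 9]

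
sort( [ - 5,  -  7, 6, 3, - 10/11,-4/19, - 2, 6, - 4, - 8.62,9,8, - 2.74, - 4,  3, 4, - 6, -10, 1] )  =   [ - 10,- 8.62, - 7 , - 6, - 5, - 4, - 4, - 2.74, - 2, - 10/11, - 4/19, 1,3,3,4,6, 6, 8, 9 ] 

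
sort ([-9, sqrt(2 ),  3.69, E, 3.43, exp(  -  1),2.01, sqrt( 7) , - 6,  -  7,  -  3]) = [ - 9  ,  -  7, - 6, - 3,exp ( - 1),sqrt( 2 ), 2.01, sqrt (7),E, 3.43,3.69]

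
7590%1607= 1162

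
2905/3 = 968 + 1/3 = 968.33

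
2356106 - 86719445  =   - 84363339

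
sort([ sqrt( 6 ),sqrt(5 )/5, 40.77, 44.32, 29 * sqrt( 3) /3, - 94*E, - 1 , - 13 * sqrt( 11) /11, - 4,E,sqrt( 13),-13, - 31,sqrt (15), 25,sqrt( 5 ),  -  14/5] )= [- 94*E,-31, - 13,- 4, - 13 * sqrt( 11 )/11, - 14/5  , - 1, sqrt ( 5)/5, sqrt ( 5 ),sqrt( 6), E, sqrt( 13 ), sqrt( 15 ),  29 * sqrt( 3 )/3, 25,40.77,44.32]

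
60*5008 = 300480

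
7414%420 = 274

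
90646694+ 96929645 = 187576339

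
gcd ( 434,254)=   2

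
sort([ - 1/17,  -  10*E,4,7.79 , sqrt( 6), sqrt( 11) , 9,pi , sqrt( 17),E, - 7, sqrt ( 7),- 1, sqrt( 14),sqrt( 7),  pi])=[ - 10*E, - 7  ,-1, - 1/17,sqrt( 6),sqrt (7 ),sqrt( 7 ),E,pi,pi, sqrt(11),sqrt( 14 ),4,sqrt(17 ),  7.79,9] 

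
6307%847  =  378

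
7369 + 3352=10721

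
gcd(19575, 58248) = 9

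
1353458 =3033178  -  1679720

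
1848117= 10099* 183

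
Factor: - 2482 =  - 2^1*17^1*73^1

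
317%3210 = 317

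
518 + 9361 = 9879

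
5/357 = 5/357 = 0.01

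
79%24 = 7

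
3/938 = 3/938 = 0.00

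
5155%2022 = 1111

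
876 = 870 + 6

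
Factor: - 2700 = - 2^2*3^3*5^2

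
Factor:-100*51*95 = -2^2 * 3^1*5^3*17^1 * 19^1 =- 484500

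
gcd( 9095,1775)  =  5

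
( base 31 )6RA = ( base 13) 3019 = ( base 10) 6613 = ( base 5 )202423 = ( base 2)1100111010101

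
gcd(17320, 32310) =10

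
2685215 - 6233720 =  - 3548505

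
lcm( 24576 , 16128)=516096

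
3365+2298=5663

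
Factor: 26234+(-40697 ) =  -3^2*1607^1 =- 14463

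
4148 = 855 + 3293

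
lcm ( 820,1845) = 7380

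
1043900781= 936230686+107670095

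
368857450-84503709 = 284353741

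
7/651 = 1/93 = 0.01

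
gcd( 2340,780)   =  780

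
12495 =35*357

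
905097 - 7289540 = -6384443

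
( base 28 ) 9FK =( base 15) 234b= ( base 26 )b28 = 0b1110101001000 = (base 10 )7496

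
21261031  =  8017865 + 13243166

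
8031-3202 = 4829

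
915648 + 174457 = 1090105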